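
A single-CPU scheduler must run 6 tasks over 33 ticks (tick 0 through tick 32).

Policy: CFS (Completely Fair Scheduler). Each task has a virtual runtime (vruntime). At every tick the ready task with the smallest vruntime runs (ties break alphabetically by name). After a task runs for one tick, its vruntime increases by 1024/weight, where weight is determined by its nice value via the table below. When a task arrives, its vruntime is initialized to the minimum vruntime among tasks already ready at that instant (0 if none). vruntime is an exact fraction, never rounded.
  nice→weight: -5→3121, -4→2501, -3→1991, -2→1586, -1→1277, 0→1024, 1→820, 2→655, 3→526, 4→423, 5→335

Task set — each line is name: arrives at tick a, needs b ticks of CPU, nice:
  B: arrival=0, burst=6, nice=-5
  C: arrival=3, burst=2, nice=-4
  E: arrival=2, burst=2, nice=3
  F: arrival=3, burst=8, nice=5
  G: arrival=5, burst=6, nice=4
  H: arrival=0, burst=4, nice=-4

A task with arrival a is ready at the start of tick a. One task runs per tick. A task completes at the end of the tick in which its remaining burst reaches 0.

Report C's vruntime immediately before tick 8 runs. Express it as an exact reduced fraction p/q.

vruntime(C, start of tick 8) = 5756928/7805621

t=0: vr[B=0 H=0] → run B
t=1: vr[B=1024/3121 H=0] → run H
t=2: vr[B=1024/3121 E=1024/3121 H=1024/2501] → run B
t=3: vr[B=2048/3121 C=1024/3121 E=1024/3121 F=1024/3121 H=1024/2501] → run C
t=4: vr[B=2048/3121 C=5756928/7805621 E=1024/3121 F=1024/3121 H=1024/2501] → run E
t=5: vr[B=2048/3121 C=5756928/7805621 E=1867264/820823 F=1024/3121 G=1024/3121 H=1024/2501] → run F
t=6: vr[B=2048/3121 C=5756928/7805621 E=1867264/820823 F=3538944/1045535 G=1024/3121 H=1024/2501] → run G
t=7: vr[B=2048/3121 C=5756928/7805621 E=1867264/820823 F=3538944/1045535 G=3629056/1320183 H=1024/2501] → run H
t=8: vr[B=2048/3121 C=5756928/7805621 E=1867264/820823 F=3538944/1045535 G=3629056/1320183 H=2048/2501] → run B
t=9: vr[B=3072/3121 C=5756928/7805621 E=1867264/820823 F=3538944/1045535 G=3629056/1320183 H=2048/2501] → run C
t=10: vr[B=3072/3121 E=1867264/820823 F=3538944/1045535 G=3629056/1320183 H=2048/2501] → run H
t=11: vr[B=3072/3121 E=1867264/820823 F=3538944/1045535 G=3629056/1320183 H=3072/2501] → run B
t=12: vr[B=4096/3121 E=1867264/820823 F=3538944/1045535 G=3629056/1320183 H=3072/2501] → run H
t=13: vr[B=4096/3121 E=1867264/820823 F=3538944/1045535 G=3629056/1320183] → run B
t=14: vr[B=5120/3121 E=1867264/820823 F=3538944/1045535 G=3629056/1320183] → run B
t=15: vr[E=1867264/820823 F=3538944/1045535 G=3629056/1320183] → run E
t=16: vr[F=3538944/1045535 G=3629056/1320183] → run G
t=17: vr[F=3538944/1045535 G=6824960/1320183] → run F
t=18: vr[F=6734848/1045535 G=6824960/1320183] → run G
t=19: vr[F=6734848/1045535 G=3340288/440061] → run F
t=20: vr[F=9930752/1045535 G=3340288/440061] → run G
t=21: vr[F=9930752/1045535 G=13216768/1320183] → run F
t=22: vr[F=13126656/1045535 G=13216768/1320183] → run G
t=23: vr[F=13126656/1045535 G=16412672/1320183] → run G
t=24: vr[F=13126656/1045535] → run F
t=25: vr[F=3264512/209107] → run F
t=26: vr[F=19518464/1045535] → run F
t=27: vr[F=22714368/1045535] → run F
t=28: (idle)
t=29: (idle)
t=30: (idle)
t=31: (idle)
t=32: (idle)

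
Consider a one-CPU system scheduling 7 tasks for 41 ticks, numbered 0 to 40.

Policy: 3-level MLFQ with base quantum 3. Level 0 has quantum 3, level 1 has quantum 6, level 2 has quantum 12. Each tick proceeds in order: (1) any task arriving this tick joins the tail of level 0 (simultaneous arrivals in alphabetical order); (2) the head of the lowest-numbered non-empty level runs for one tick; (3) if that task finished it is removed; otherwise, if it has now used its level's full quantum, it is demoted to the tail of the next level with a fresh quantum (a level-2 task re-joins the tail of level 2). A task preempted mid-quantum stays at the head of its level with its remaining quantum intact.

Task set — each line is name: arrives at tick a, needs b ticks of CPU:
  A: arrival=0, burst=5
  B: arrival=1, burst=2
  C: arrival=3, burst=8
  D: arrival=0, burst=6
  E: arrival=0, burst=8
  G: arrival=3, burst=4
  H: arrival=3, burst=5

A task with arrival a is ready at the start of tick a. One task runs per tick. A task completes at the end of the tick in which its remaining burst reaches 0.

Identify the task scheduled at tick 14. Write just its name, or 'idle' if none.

running at tick 14 = G

t=0: L0/L1/L2 = ADE/-/- → run A
t=1: L0/L1/L2 = ADEB/-/- → run A
t=2: L0/L1/L2 = ADEB/-/- → run A
t=3: L0/L1/L2 = DEBCGH/A/- → run D
t=4: L0/L1/L2 = DEBCGH/A/- → run D
t=5: L0/L1/L2 = DEBCGH/A/- → run D
t=6: L0/L1/L2 = EBCGH/AD/- → run E
t=7: L0/L1/L2 = EBCGH/AD/- → run E
t=8: L0/L1/L2 = EBCGH/AD/- → run E
t=9: L0/L1/L2 = BCGH/ADE/- → run B
t=10: L0/L1/L2 = BCGH/ADE/- → run B
t=11: L0/L1/L2 = CGH/ADE/- → run C
t=12: L0/L1/L2 = CGH/ADE/- → run C
t=13: L0/L1/L2 = CGH/ADE/- → run C
t=14: L0/L1/L2 = GH/ADEC/- → run G
t=15: L0/L1/L2 = GH/ADEC/- → run G
t=16: L0/L1/L2 = GH/ADEC/- → run G
t=17: L0/L1/L2 = H/ADECG/- → run H
t=18: L0/L1/L2 = H/ADECG/- → run H
t=19: L0/L1/L2 = H/ADECG/- → run H
t=20: L0/L1/L2 = -/ADECGH/- → run A
t=21: L0/L1/L2 = -/ADECGH/- → run A
t=22: L0/L1/L2 = -/DECGH/- → run D
t=23: L0/L1/L2 = -/DECGH/- → run D
t=24: L0/L1/L2 = -/DECGH/- → run D
t=25: L0/L1/L2 = -/ECGH/- → run E
t=26: L0/L1/L2 = -/ECGH/- → run E
t=27: L0/L1/L2 = -/ECGH/- → run E
t=28: L0/L1/L2 = -/ECGH/- → run E
t=29: L0/L1/L2 = -/ECGH/- → run E
t=30: L0/L1/L2 = -/CGH/- → run C
t=31: L0/L1/L2 = -/CGH/- → run C
t=32: L0/L1/L2 = -/CGH/- → run C
t=33: L0/L1/L2 = -/CGH/- → run C
t=34: L0/L1/L2 = -/CGH/- → run C
t=35: L0/L1/L2 = -/GH/- → run G
t=36: L0/L1/L2 = -/H/- → run H
t=37: L0/L1/L2 = -/H/- → run H
t=38: (idle)
t=39: (idle)
t=40: (idle)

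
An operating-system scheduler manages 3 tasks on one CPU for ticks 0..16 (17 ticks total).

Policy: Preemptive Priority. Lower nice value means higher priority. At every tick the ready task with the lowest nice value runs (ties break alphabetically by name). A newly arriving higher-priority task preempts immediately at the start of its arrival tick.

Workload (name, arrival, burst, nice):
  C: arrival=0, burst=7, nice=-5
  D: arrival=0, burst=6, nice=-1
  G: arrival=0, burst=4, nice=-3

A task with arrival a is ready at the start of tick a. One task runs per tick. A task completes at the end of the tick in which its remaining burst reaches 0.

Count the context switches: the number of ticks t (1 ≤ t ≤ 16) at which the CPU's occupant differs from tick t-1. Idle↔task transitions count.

t=0: ready={C,D,G} → run C
t=1: ready={C,D,G} → run C
t=2: ready={C,D,G} → run C
t=3: ready={C,D,G} → run C
t=4: ready={C,D,G} → run C
t=5: ready={C,D,G} → run C
t=6: ready={C,D,G} → run C
t=7: ready={D,G} → run G
t=8: ready={D,G} → run G
t=9: ready={D,G} → run G
t=10: ready={D,G} → run G
t=11: ready={D} → run D
t=12: ready={D} → run D
t=13: ready={D} → run D
t=14: ready={D} → run D
t=15: ready={D} → run D
t=16: ready={D} → run D

context switches = 2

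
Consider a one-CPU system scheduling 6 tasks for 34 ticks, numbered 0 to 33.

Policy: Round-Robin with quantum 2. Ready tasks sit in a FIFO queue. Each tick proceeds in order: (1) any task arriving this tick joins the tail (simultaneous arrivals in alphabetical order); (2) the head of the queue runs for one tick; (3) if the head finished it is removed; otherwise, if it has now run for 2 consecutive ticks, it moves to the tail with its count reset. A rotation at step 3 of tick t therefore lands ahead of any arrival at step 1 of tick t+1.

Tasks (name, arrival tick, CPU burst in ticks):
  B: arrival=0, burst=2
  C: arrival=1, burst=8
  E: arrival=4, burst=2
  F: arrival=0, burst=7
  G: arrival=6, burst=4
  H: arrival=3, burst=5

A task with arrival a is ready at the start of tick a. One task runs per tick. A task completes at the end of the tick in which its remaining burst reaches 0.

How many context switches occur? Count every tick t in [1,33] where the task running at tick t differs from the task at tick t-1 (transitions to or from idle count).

t=0: queue=[B,F] q_used=0 → run B
t=1: queue=[B,F,C] q_used=1 → run B
t=2: queue=[F,C] q_used=0 → run F
t=3: queue=[F,C,H] q_used=1 → run F
t=4: queue=[C,H,F,E] q_used=0 → run C
t=5: queue=[C,H,F,E] q_used=1 → run C
t=6: queue=[H,F,E,C,G] q_used=0 → run H
t=7: queue=[H,F,E,C,G] q_used=1 → run H
t=8: queue=[F,E,C,G,H] q_used=0 → run F
t=9: queue=[F,E,C,G,H] q_used=1 → run F
t=10: queue=[E,C,G,H,F] q_used=0 → run E
t=11: queue=[E,C,G,H,F] q_used=1 → run E
t=12: queue=[C,G,H,F] q_used=0 → run C
t=13: queue=[C,G,H,F] q_used=1 → run C
t=14: queue=[G,H,F,C] q_used=0 → run G
t=15: queue=[G,H,F,C] q_used=1 → run G
t=16: queue=[H,F,C,G] q_used=0 → run H
t=17: queue=[H,F,C,G] q_used=1 → run H
t=18: queue=[F,C,G,H] q_used=0 → run F
t=19: queue=[F,C,G,H] q_used=1 → run F
t=20: queue=[C,G,H,F] q_used=0 → run C
t=21: queue=[C,G,H,F] q_used=1 → run C
t=22: queue=[G,H,F,C] q_used=0 → run G
t=23: queue=[G,H,F,C] q_used=1 → run G
t=24: queue=[H,F,C] q_used=0 → run H
t=25: queue=[F,C] q_used=0 → run F
t=26: queue=[C] q_used=0 → run C
t=27: queue=[C] q_used=1 → run C
t=28: (idle)
t=29: (idle)
t=30: (idle)
t=31: (idle)
t=32: (idle)
t=33: (idle)

context switches = 15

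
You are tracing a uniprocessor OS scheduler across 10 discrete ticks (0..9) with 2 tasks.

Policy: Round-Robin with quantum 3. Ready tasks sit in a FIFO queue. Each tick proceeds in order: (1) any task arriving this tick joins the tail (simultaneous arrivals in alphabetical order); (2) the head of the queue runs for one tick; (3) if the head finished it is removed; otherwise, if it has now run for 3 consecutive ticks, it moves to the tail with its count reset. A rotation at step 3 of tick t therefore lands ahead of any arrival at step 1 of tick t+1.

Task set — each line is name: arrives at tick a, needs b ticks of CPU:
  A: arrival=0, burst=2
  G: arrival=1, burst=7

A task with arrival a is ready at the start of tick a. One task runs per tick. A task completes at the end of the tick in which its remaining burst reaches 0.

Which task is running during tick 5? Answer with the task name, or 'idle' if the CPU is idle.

t=0: queue=[A] q_used=0 → run A
t=1: queue=[A,G] q_used=1 → run A
t=2: queue=[G] q_used=0 → run G
t=3: queue=[G] q_used=1 → run G
t=4: queue=[G] q_used=2 → run G
t=5: queue=[G] q_used=0 → run G
t=6: queue=[G] q_used=1 → run G
t=7: queue=[G] q_used=2 → run G
t=8: queue=[G] q_used=0 → run G
t=9: (idle)

running at tick 5 = G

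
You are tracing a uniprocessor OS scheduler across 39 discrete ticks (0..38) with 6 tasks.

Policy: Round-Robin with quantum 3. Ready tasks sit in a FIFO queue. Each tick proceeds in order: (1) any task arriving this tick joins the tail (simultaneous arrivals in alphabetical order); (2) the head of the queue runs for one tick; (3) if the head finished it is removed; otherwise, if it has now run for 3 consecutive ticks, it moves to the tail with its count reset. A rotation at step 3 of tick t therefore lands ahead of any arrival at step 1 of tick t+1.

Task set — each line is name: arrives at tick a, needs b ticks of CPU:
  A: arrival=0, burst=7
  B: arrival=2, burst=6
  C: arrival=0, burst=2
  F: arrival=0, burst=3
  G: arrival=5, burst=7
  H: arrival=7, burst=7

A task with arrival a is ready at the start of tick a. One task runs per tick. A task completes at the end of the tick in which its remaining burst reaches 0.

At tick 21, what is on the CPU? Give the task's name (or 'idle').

t=0: queue=[A,C,F] q_used=0 → run A
t=1: queue=[A,C,F] q_used=1 → run A
t=2: queue=[A,C,F,B] q_used=2 → run A
t=3: queue=[C,F,B,A] q_used=0 → run C
t=4: queue=[C,F,B,A] q_used=1 → run C
t=5: queue=[F,B,A,G] q_used=0 → run F
t=6: queue=[F,B,A,G] q_used=1 → run F
t=7: queue=[F,B,A,G,H] q_used=2 → run F
t=8: queue=[B,A,G,H] q_used=0 → run B
t=9: queue=[B,A,G,H] q_used=1 → run B
t=10: queue=[B,A,G,H] q_used=2 → run B
t=11: queue=[A,G,H,B] q_used=0 → run A
t=12: queue=[A,G,H,B] q_used=1 → run A
t=13: queue=[A,G,H,B] q_used=2 → run A
t=14: queue=[G,H,B,A] q_used=0 → run G
t=15: queue=[G,H,B,A] q_used=1 → run G
t=16: queue=[G,H,B,A] q_used=2 → run G
t=17: queue=[H,B,A,G] q_used=0 → run H
t=18: queue=[H,B,A,G] q_used=1 → run H
t=19: queue=[H,B,A,G] q_used=2 → run H
t=20: queue=[B,A,G,H] q_used=0 → run B
t=21: queue=[B,A,G,H] q_used=1 → run B
t=22: queue=[B,A,G,H] q_used=2 → run B
t=23: queue=[A,G,H] q_used=0 → run A
t=24: queue=[G,H] q_used=0 → run G
t=25: queue=[G,H] q_used=1 → run G
t=26: queue=[G,H] q_used=2 → run G
t=27: queue=[H,G] q_used=0 → run H
t=28: queue=[H,G] q_used=1 → run H
t=29: queue=[H,G] q_used=2 → run H
t=30: queue=[G,H] q_used=0 → run G
t=31: queue=[H] q_used=0 → run H
t=32: (idle)
t=33: (idle)
t=34: (idle)
t=35: (idle)
t=36: (idle)
t=37: (idle)
t=38: (idle)

running at tick 21 = B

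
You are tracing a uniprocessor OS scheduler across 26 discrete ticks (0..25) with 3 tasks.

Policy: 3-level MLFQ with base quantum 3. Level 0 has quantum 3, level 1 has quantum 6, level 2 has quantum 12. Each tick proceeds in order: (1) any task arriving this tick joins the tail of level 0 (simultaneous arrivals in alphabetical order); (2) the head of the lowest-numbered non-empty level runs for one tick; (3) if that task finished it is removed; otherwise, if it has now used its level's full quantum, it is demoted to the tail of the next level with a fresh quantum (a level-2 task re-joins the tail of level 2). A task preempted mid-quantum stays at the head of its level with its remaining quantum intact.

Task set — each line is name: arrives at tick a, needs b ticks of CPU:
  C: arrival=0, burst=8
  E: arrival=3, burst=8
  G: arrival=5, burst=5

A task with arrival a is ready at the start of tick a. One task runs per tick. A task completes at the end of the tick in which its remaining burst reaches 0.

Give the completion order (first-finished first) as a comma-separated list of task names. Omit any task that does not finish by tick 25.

t=0: L0/L1/L2 = C/-/- → run C
t=1: L0/L1/L2 = C/-/- → run C
t=2: L0/L1/L2 = C/-/- → run C
t=3: L0/L1/L2 = E/C/- → run E
t=4: L0/L1/L2 = E/C/- → run E
t=5: L0/L1/L2 = EG/C/- → run E
t=6: L0/L1/L2 = G/CE/- → run G
t=7: L0/L1/L2 = G/CE/- → run G
t=8: L0/L1/L2 = G/CE/- → run G
t=9: L0/L1/L2 = -/CEG/- → run C
t=10: L0/L1/L2 = -/CEG/- → run C
t=11: L0/L1/L2 = -/CEG/- → run C
t=12: L0/L1/L2 = -/CEG/- → run C
t=13: L0/L1/L2 = -/CEG/- → run C
t=14: L0/L1/L2 = -/EG/- → run E
t=15: L0/L1/L2 = -/EG/- → run E
t=16: L0/L1/L2 = -/EG/- → run E
t=17: L0/L1/L2 = -/EG/- → run E
t=18: L0/L1/L2 = -/EG/- → run E
t=19: L0/L1/L2 = -/G/- → run G
t=20: L0/L1/L2 = -/G/- → run G
t=21: (idle)
t=22: (idle)
t=23: (idle)
t=24: (idle)
t=25: (idle)

completion order = C, E, G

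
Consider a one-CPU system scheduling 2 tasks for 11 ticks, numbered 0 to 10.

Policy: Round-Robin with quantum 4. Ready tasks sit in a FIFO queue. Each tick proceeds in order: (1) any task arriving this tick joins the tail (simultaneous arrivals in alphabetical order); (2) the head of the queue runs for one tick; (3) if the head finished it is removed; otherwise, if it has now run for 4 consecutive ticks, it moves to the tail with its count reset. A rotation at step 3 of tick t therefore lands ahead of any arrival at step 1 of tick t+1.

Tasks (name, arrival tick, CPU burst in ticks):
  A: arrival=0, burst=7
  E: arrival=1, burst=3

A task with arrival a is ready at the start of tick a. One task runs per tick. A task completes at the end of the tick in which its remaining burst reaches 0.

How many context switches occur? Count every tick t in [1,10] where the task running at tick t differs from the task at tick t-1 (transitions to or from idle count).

context switches = 3

t=0: queue=[A] q_used=0 → run A
t=1: queue=[A,E] q_used=1 → run A
t=2: queue=[A,E] q_used=2 → run A
t=3: queue=[A,E] q_used=3 → run A
t=4: queue=[E,A] q_used=0 → run E
t=5: queue=[E,A] q_used=1 → run E
t=6: queue=[E,A] q_used=2 → run E
t=7: queue=[A] q_used=0 → run A
t=8: queue=[A] q_used=1 → run A
t=9: queue=[A] q_used=2 → run A
t=10: (idle)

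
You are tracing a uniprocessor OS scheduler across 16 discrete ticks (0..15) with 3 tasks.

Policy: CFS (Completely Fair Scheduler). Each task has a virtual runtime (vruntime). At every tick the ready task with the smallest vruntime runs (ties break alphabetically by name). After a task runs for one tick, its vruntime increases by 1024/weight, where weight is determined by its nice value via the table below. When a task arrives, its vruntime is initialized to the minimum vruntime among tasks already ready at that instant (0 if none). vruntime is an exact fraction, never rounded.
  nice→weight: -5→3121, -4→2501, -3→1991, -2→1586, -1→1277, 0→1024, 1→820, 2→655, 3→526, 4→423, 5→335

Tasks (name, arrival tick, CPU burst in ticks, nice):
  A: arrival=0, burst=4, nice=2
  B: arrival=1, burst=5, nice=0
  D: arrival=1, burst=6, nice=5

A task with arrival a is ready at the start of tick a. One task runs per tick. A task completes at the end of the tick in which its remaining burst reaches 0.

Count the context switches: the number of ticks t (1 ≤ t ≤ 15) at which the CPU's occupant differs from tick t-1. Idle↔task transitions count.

t=0: vr[A=0] → run A
t=1: vr[A=1024/655 B=1024/655 D=1024/655] → run A
t=2: vr[A=2048/655 B=1024/655 D=1024/655] → run B
t=3: vr[A=2048/655 B=1679/655 D=1024/655] → run D
t=4: vr[A=2048/655 B=1679/655 D=202752/43885] → run B
t=5: vr[A=2048/655 B=2334/655 D=202752/43885] → run A
t=6: vr[A=3072/655 B=2334/655 D=202752/43885] → run B
t=7: vr[A=3072/655 B=2989/655 D=202752/43885] → run B
t=8: vr[A=3072/655 B=3644/655 D=202752/43885] → run D
t=9: vr[A=3072/655 B=3644/655 D=336896/43885] → run A
t=10: vr[B=3644/655 D=336896/43885] → run B
t=11: vr[D=336896/43885] → run D
t=12: vr[D=94208/8777] → run D
t=13: vr[D=605184/43885] → run D
t=14: vr[D=739328/43885] → run D
t=15: (idle)

context switches = 10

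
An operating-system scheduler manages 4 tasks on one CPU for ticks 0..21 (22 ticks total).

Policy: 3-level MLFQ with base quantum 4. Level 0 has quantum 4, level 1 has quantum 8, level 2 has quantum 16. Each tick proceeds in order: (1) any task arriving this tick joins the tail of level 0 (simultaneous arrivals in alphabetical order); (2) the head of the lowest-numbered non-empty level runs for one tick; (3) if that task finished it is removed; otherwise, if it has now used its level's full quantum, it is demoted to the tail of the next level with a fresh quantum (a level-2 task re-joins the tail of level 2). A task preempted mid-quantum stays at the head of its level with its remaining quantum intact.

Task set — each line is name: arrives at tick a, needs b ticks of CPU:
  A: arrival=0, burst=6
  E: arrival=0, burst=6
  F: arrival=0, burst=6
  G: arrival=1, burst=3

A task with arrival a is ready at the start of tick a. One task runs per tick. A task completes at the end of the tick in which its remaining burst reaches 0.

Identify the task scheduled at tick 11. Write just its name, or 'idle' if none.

running at tick 11 = F

t=0: L0/L1/L2 = AEF/-/- → run A
t=1: L0/L1/L2 = AEFG/-/- → run A
t=2: L0/L1/L2 = AEFG/-/- → run A
t=3: L0/L1/L2 = AEFG/-/- → run A
t=4: L0/L1/L2 = EFG/A/- → run E
t=5: L0/L1/L2 = EFG/A/- → run E
t=6: L0/L1/L2 = EFG/A/- → run E
t=7: L0/L1/L2 = EFG/A/- → run E
t=8: L0/L1/L2 = FG/AE/- → run F
t=9: L0/L1/L2 = FG/AE/- → run F
t=10: L0/L1/L2 = FG/AE/- → run F
t=11: L0/L1/L2 = FG/AE/- → run F
t=12: L0/L1/L2 = G/AEF/- → run G
t=13: L0/L1/L2 = G/AEF/- → run G
t=14: L0/L1/L2 = G/AEF/- → run G
t=15: L0/L1/L2 = -/AEF/- → run A
t=16: L0/L1/L2 = -/AEF/- → run A
t=17: L0/L1/L2 = -/EF/- → run E
t=18: L0/L1/L2 = -/EF/- → run E
t=19: L0/L1/L2 = -/F/- → run F
t=20: L0/L1/L2 = -/F/- → run F
t=21: (idle)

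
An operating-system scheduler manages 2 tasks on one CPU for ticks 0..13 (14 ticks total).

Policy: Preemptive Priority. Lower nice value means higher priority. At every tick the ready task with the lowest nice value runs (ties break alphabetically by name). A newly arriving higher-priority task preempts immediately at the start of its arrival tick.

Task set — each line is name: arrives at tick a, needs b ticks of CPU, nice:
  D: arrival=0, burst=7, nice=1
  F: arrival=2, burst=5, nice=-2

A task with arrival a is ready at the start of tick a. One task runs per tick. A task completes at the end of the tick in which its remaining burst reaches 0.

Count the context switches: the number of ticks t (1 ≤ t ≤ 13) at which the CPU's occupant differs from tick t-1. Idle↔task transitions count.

context switches = 3

t=0: ready={D} → run D
t=1: ready={D} → run D
t=2: ready={D,F} → run F
t=3: ready={D,F} → run F
t=4: ready={D,F} → run F
t=5: ready={D,F} → run F
t=6: ready={D,F} → run F
t=7: ready={D} → run D
t=8: ready={D} → run D
t=9: ready={D} → run D
t=10: ready={D} → run D
t=11: ready={D} → run D
t=12: (idle)
t=13: (idle)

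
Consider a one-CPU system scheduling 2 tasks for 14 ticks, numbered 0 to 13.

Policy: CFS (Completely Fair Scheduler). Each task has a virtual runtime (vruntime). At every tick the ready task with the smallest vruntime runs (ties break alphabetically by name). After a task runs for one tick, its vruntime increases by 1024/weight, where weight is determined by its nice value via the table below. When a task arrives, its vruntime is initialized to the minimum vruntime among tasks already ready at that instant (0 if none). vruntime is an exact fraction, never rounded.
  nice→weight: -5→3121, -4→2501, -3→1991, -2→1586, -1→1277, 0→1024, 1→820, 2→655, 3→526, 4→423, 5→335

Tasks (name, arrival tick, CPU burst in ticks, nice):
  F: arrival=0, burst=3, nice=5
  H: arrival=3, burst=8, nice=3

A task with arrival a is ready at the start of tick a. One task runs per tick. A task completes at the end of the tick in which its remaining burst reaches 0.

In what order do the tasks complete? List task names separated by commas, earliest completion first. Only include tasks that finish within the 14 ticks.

completion order = F, H

t=0: vr[F=0] → run F
t=1: vr[F=1024/335] → run F
t=2: vr[F=2048/335] → run F
t=3: vr[H=0] → run H
t=4: vr[H=512/263] → run H
t=5: vr[H=1024/263] → run H
t=6: vr[H=1536/263] → run H
t=7: vr[H=2048/263] → run H
t=8: vr[H=2560/263] → run H
t=9: vr[H=3072/263] → run H
t=10: vr[H=3584/263] → run H
t=11: (idle)
t=12: (idle)
t=13: (idle)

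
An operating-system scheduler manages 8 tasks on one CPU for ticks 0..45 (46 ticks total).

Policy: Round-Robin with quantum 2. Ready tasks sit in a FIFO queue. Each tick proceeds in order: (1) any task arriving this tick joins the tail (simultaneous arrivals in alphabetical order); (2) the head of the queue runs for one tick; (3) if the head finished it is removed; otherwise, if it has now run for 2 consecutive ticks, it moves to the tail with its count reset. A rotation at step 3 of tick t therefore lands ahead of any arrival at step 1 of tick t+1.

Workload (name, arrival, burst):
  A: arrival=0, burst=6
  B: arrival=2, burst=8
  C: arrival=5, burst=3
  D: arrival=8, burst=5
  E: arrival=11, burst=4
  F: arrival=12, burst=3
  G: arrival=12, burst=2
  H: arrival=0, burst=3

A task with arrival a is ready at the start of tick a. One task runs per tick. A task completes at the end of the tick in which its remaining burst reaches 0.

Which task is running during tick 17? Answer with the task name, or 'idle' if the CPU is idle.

t=0: queue=[A,H] q_used=0 → run A
t=1: queue=[A,H] q_used=1 → run A
t=2: queue=[H,A,B] q_used=0 → run H
t=3: queue=[H,A,B] q_used=1 → run H
t=4: queue=[A,B,H] q_used=0 → run A
t=5: queue=[A,B,H,C] q_used=1 → run A
t=6: queue=[B,H,C,A] q_used=0 → run B
t=7: queue=[B,H,C,A] q_used=1 → run B
t=8: queue=[H,C,A,B,D] q_used=0 → run H
t=9: queue=[C,A,B,D] q_used=0 → run C
t=10: queue=[C,A,B,D] q_used=1 → run C
t=11: queue=[A,B,D,C,E] q_used=0 → run A
t=12: queue=[A,B,D,C,E,F,G] q_used=1 → run A
t=13: queue=[B,D,C,E,F,G] q_used=0 → run B
t=14: queue=[B,D,C,E,F,G] q_used=1 → run B
t=15: queue=[D,C,E,F,G,B] q_used=0 → run D
t=16: queue=[D,C,E,F,G,B] q_used=1 → run D
t=17: queue=[C,E,F,G,B,D] q_used=0 → run C
t=18: queue=[E,F,G,B,D] q_used=0 → run E
t=19: queue=[E,F,G,B,D] q_used=1 → run E
t=20: queue=[F,G,B,D,E] q_used=0 → run F
t=21: queue=[F,G,B,D,E] q_used=1 → run F
t=22: queue=[G,B,D,E,F] q_used=0 → run G
t=23: queue=[G,B,D,E,F] q_used=1 → run G
t=24: queue=[B,D,E,F] q_used=0 → run B
t=25: queue=[B,D,E,F] q_used=1 → run B
t=26: queue=[D,E,F,B] q_used=0 → run D
t=27: queue=[D,E,F,B] q_used=1 → run D
t=28: queue=[E,F,B,D] q_used=0 → run E
t=29: queue=[E,F,B,D] q_used=1 → run E
t=30: queue=[F,B,D] q_used=0 → run F
t=31: queue=[B,D] q_used=0 → run B
t=32: queue=[B,D] q_used=1 → run B
t=33: queue=[D] q_used=0 → run D
t=34: (idle)
t=35: (idle)
t=36: (idle)
t=37: (idle)
t=38: (idle)
t=39: (idle)
t=40: (idle)
t=41: (idle)
t=42: (idle)
t=43: (idle)
t=44: (idle)
t=45: (idle)

running at tick 17 = C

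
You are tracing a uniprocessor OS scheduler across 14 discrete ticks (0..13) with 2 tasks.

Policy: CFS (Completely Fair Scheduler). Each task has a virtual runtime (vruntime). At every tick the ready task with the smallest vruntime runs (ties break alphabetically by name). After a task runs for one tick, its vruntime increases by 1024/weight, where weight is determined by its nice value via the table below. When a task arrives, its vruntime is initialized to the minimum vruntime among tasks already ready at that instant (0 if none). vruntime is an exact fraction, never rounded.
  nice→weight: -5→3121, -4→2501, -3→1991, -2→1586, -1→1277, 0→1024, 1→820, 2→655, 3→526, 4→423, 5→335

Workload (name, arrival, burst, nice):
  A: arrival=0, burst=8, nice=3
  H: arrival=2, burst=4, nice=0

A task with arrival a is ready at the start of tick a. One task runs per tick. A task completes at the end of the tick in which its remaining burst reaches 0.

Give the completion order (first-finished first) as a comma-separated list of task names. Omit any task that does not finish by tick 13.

t=0: vr[A=0] → run A
t=1: vr[A=512/263] → run A
t=2: vr[A=1024/263 H=1024/263] → run A
t=3: vr[A=1536/263 H=1024/263] → run H
t=4: vr[A=1536/263 H=1287/263] → run H
t=5: vr[A=1536/263 H=1550/263] → run A
t=6: vr[A=2048/263 H=1550/263] → run H
t=7: vr[A=2048/263 H=1813/263] → run H
t=8: vr[A=2048/263] → run A
t=9: vr[A=2560/263] → run A
t=10: vr[A=3072/263] → run A
t=11: vr[A=3584/263] → run A
t=12: (idle)
t=13: (idle)

completion order = H, A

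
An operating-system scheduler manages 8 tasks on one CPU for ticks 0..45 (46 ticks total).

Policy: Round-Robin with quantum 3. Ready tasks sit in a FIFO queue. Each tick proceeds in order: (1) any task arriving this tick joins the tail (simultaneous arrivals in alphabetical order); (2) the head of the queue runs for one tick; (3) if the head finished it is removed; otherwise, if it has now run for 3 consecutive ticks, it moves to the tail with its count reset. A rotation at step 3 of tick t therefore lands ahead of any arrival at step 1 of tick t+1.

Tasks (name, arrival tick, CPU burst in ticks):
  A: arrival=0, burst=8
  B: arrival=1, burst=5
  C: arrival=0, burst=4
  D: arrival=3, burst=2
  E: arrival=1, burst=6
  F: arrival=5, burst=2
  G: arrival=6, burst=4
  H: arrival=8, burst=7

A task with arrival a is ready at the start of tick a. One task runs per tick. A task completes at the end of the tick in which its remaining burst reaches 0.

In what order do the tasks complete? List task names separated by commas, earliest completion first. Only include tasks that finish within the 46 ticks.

t=0: queue=[A,C] q_used=0 → run A
t=1: queue=[A,C,B,E] q_used=1 → run A
t=2: queue=[A,C,B,E] q_used=2 → run A
t=3: queue=[C,B,E,A,D] q_used=0 → run C
t=4: queue=[C,B,E,A,D] q_used=1 → run C
t=5: queue=[C,B,E,A,D,F] q_used=2 → run C
t=6: queue=[B,E,A,D,F,C,G] q_used=0 → run B
t=7: queue=[B,E,A,D,F,C,G] q_used=1 → run B
t=8: queue=[B,E,A,D,F,C,G,H] q_used=2 → run B
t=9: queue=[E,A,D,F,C,G,H,B] q_used=0 → run E
t=10: queue=[E,A,D,F,C,G,H,B] q_used=1 → run E
t=11: queue=[E,A,D,F,C,G,H,B] q_used=2 → run E
t=12: queue=[A,D,F,C,G,H,B,E] q_used=0 → run A
t=13: queue=[A,D,F,C,G,H,B,E] q_used=1 → run A
t=14: queue=[A,D,F,C,G,H,B,E] q_used=2 → run A
t=15: queue=[D,F,C,G,H,B,E,A] q_used=0 → run D
t=16: queue=[D,F,C,G,H,B,E,A] q_used=1 → run D
t=17: queue=[F,C,G,H,B,E,A] q_used=0 → run F
t=18: queue=[F,C,G,H,B,E,A] q_used=1 → run F
t=19: queue=[C,G,H,B,E,A] q_used=0 → run C
t=20: queue=[G,H,B,E,A] q_used=0 → run G
t=21: queue=[G,H,B,E,A] q_used=1 → run G
t=22: queue=[G,H,B,E,A] q_used=2 → run G
t=23: queue=[H,B,E,A,G] q_used=0 → run H
t=24: queue=[H,B,E,A,G] q_used=1 → run H
t=25: queue=[H,B,E,A,G] q_used=2 → run H
t=26: queue=[B,E,A,G,H] q_used=0 → run B
t=27: queue=[B,E,A,G,H] q_used=1 → run B
t=28: queue=[E,A,G,H] q_used=0 → run E
t=29: queue=[E,A,G,H] q_used=1 → run E
t=30: queue=[E,A,G,H] q_used=2 → run E
t=31: queue=[A,G,H] q_used=0 → run A
t=32: queue=[A,G,H] q_used=1 → run A
t=33: queue=[G,H] q_used=0 → run G
t=34: queue=[H] q_used=0 → run H
t=35: queue=[H] q_used=1 → run H
t=36: queue=[H] q_used=2 → run H
t=37: queue=[H] q_used=0 → run H
t=38: (idle)
t=39: (idle)
t=40: (idle)
t=41: (idle)
t=42: (idle)
t=43: (idle)
t=44: (idle)
t=45: (idle)

completion order = D, F, C, B, E, A, G, H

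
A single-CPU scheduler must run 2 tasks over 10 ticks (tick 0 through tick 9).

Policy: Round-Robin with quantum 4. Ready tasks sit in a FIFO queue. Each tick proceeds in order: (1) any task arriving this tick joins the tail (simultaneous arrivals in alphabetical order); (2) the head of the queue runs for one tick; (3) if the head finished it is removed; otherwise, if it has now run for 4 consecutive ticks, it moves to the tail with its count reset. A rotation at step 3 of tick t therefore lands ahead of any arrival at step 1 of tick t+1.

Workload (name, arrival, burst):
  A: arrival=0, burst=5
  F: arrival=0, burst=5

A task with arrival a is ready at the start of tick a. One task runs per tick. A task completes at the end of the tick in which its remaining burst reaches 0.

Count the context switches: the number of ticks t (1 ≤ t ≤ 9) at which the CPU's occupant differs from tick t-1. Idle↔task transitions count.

context switches = 3

t=0: queue=[A,F] q_used=0 → run A
t=1: queue=[A,F] q_used=1 → run A
t=2: queue=[A,F] q_used=2 → run A
t=3: queue=[A,F] q_used=3 → run A
t=4: queue=[F,A] q_used=0 → run F
t=5: queue=[F,A] q_used=1 → run F
t=6: queue=[F,A] q_used=2 → run F
t=7: queue=[F,A] q_used=3 → run F
t=8: queue=[A,F] q_used=0 → run A
t=9: queue=[F] q_used=0 → run F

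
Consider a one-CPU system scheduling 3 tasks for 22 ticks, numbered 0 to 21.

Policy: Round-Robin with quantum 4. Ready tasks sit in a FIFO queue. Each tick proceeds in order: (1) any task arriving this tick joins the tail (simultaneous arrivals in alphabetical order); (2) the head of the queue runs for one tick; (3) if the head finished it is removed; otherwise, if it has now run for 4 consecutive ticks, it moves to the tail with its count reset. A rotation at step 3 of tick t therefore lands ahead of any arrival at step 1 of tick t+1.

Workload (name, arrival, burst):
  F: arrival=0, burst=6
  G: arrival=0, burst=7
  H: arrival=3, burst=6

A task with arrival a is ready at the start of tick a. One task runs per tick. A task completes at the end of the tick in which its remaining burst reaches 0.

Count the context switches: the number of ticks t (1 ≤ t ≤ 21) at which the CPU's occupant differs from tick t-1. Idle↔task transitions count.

t=0: queue=[F,G] q_used=0 → run F
t=1: queue=[F,G] q_used=1 → run F
t=2: queue=[F,G] q_used=2 → run F
t=3: queue=[F,G,H] q_used=3 → run F
t=4: queue=[G,H,F] q_used=0 → run G
t=5: queue=[G,H,F] q_used=1 → run G
t=6: queue=[G,H,F] q_used=2 → run G
t=7: queue=[G,H,F] q_used=3 → run G
t=8: queue=[H,F,G] q_used=0 → run H
t=9: queue=[H,F,G] q_used=1 → run H
t=10: queue=[H,F,G] q_used=2 → run H
t=11: queue=[H,F,G] q_used=3 → run H
t=12: queue=[F,G,H] q_used=0 → run F
t=13: queue=[F,G,H] q_used=1 → run F
t=14: queue=[G,H] q_used=0 → run G
t=15: queue=[G,H] q_used=1 → run G
t=16: queue=[G,H] q_used=2 → run G
t=17: queue=[H] q_used=0 → run H
t=18: queue=[H] q_used=1 → run H
t=19: (idle)
t=20: (idle)
t=21: (idle)

context switches = 6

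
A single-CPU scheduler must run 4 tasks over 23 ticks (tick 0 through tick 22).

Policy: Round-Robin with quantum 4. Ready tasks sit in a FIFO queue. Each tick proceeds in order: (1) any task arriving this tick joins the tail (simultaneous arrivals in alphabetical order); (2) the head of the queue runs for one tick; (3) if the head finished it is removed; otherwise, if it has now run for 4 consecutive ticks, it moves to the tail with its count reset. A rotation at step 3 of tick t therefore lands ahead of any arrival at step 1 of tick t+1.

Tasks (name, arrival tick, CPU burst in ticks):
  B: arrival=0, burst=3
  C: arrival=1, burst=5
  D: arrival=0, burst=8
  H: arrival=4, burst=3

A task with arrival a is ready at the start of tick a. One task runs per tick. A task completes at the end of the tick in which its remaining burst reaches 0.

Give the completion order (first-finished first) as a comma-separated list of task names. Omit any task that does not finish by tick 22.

completion order = B, H, D, C

t=0: queue=[B,D] q_used=0 → run B
t=1: queue=[B,D,C] q_used=1 → run B
t=2: queue=[B,D,C] q_used=2 → run B
t=3: queue=[D,C] q_used=0 → run D
t=4: queue=[D,C,H] q_used=1 → run D
t=5: queue=[D,C,H] q_used=2 → run D
t=6: queue=[D,C,H] q_used=3 → run D
t=7: queue=[C,H,D] q_used=0 → run C
t=8: queue=[C,H,D] q_used=1 → run C
t=9: queue=[C,H,D] q_used=2 → run C
t=10: queue=[C,H,D] q_used=3 → run C
t=11: queue=[H,D,C] q_used=0 → run H
t=12: queue=[H,D,C] q_used=1 → run H
t=13: queue=[H,D,C] q_used=2 → run H
t=14: queue=[D,C] q_used=0 → run D
t=15: queue=[D,C] q_used=1 → run D
t=16: queue=[D,C] q_used=2 → run D
t=17: queue=[D,C] q_used=3 → run D
t=18: queue=[C] q_used=0 → run C
t=19: (idle)
t=20: (idle)
t=21: (idle)
t=22: (idle)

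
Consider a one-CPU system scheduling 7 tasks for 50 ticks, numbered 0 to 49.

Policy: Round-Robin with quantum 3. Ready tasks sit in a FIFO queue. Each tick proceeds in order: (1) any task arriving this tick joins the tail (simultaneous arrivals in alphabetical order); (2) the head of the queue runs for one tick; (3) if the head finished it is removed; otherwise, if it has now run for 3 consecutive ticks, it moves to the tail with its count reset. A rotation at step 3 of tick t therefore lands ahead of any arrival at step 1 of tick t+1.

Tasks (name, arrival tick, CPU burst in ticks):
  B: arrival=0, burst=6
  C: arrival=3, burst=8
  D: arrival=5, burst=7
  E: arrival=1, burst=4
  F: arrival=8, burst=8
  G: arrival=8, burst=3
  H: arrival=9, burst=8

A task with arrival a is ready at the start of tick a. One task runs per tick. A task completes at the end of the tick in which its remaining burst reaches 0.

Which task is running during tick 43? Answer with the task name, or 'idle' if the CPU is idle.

running at tick 43 = H

t=0: queue=[B] q_used=0 → run B
t=1: queue=[B,E] q_used=1 → run B
t=2: queue=[B,E] q_used=2 → run B
t=3: queue=[E,B,C] q_used=0 → run E
t=4: queue=[E,B,C] q_used=1 → run E
t=5: queue=[E,B,C,D] q_used=2 → run E
t=6: queue=[B,C,D,E] q_used=0 → run B
t=7: queue=[B,C,D,E] q_used=1 → run B
t=8: queue=[B,C,D,E,F,G] q_used=2 → run B
t=9: queue=[C,D,E,F,G,H] q_used=0 → run C
t=10: queue=[C,D,E,F,G,H] q_used=1 → run C
t=11: queue=[C,D,E,F,G,H] q_used=2 → run C
t=12: queue=[D,E,F,G,H,C] q_used=0 → run D
t=13: queue=[D,E,F,G,H,C] q_used=1 → run D
t=14: queue=[D,E,F,G,H,C] q_used=2 → run D
t=15: queue=[E,F,G,H,C,D] q_used=0 → run E
t=16: queue=[F,G,H,C,D] q_used=0 → run F
t=17: queue=[F,G,H,C,D] q_used=1 → run F
t=18: queue=[F,G,H,C,D] q_used=2 → run F
t=19: queue=[G,H,C,D,F] q_used=0 → run G
t=20: queue=[G,H,C,D,F] q_used=1 → run G
t=21: queue=[G,H,C,D,F] q_used=2 → run G
t=22: queue=[H,C,D,F] q_used=0 → run H
t=23: queue=[H,C,D,F] q_used=1 → run H
t=24: queue=[H,C,D,F] q_used=2 → run H
t=25: queue=[C,D,F,H] q_used=0 → run C
t=26: queue=[C,D,F,H] q_used=1 → run C
t=27: queue=[C,D,F,H] q_used=2 → run C
t=28: queue=[D,F,H,C] q_used=0 → run D
t=29: queue=[D,F,H,C] q_used=1 → run D
t=30: queue=[D,F,H,C] q_used=2 → run D
t=31: queue=[F,H,C,D] q_used=0 → run F
t=32: queue=[F,H,C,D] q_used=1 → run F
t=33: queue=[F,H,C,D] q_used=2 → run F
t=34: queue=[H,C,D,F] q_used=0 → run H
t=35: queue=[H,C,D,F] q_used=1 → run H
t=36: queue=[H,C,D,F] q_used=2 → run H
t=37: queue=[C,D,F,H] q_used=0 → run C
t=38: queue=[C,D,F,H] q_used=1 → run C
t=39: queue=[D,F,H] q_used=0 → run D
t=40: queue=[F,H] q_used=0 → run F
t=41: queue=[F,H] q_used=1 → run F
t=42: queue=[H] q_used=0 → run H
t=43: queue=[H] q_used=1 → run H
t=44: (idle)
t=45: (idle)
t=46: (idle)
t=47: (idle)
t=48: (idle)
t=49: (idle)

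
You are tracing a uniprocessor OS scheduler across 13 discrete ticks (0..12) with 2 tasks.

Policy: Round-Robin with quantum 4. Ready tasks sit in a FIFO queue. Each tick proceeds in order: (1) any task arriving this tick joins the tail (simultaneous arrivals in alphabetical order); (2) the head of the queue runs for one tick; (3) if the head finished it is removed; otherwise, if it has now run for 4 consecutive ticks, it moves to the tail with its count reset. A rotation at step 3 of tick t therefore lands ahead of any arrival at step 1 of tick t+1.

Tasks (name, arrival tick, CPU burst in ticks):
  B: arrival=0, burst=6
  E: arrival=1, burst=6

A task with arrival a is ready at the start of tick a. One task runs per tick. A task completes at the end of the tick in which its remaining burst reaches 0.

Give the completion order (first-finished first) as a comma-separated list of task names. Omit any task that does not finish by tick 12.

t=0: queue=[B] q_used=0 → run B
t=1: queue=[B,E] q_used=1 → run B
t=2: queue=[B,E] q_used=2 → run B
t=3: queue=[B,E] q_used=3 → run B
t=4: queue=[E,B] q_used=0 → run E
t=5: queue=[E,B] q_used=1 → run E
t=6: queue=[E,B] q_used=2 → run E
t=7: queue=[E,B] q_used=3 → run E
t=8: queue=[B,E] q_used=0 → run B
t=9: queue=[B,E] q_used=1 → run B
t=10: queue=[E] q_used=0 → run E
t=11: queue=[E] q_used=1 → run E
t=12: (idle)

completion order = B, E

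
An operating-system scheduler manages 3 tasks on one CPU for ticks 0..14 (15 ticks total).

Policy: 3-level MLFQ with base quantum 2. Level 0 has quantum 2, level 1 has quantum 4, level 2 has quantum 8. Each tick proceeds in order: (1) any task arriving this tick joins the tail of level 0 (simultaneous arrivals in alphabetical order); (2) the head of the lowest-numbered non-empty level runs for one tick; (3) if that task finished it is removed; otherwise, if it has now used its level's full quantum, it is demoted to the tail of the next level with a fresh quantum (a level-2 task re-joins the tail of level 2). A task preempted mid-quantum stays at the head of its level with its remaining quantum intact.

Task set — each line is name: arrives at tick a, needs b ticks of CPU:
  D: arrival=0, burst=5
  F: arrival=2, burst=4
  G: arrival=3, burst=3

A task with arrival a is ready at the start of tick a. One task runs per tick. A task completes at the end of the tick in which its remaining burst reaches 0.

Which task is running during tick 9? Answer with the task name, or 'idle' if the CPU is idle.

t=0: L0/L1/L2 = D/-/- → run D
t=1: L0/L1/L2 = D/-/- → run D
t=2: L0/L1/L2 = F/D/- → run F
t=3: L0/L1/L2 = FG/D/- → run F
t=4: L0/L1/L2 = G/DF/- → run G
t=5: L0/L1/L2 = G/DF/- → run G
t=6: L0/L1/L2 = -/DFG/- → run D
t=7: L0/L1/L2 = -/DFG/- → run D
t=8: L0/L1/L2 = -/DFG/- → run D
t=9: L0/L1/L2 = -/FG/- → run F
t=10: L0/L1/L2 = -/FG/- → run F
t=11: L0/L1/L2 = -/G/- → run G
t=12: (idle)
t=13: (idle)
t=14: (idle)

running at tick 9 = F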